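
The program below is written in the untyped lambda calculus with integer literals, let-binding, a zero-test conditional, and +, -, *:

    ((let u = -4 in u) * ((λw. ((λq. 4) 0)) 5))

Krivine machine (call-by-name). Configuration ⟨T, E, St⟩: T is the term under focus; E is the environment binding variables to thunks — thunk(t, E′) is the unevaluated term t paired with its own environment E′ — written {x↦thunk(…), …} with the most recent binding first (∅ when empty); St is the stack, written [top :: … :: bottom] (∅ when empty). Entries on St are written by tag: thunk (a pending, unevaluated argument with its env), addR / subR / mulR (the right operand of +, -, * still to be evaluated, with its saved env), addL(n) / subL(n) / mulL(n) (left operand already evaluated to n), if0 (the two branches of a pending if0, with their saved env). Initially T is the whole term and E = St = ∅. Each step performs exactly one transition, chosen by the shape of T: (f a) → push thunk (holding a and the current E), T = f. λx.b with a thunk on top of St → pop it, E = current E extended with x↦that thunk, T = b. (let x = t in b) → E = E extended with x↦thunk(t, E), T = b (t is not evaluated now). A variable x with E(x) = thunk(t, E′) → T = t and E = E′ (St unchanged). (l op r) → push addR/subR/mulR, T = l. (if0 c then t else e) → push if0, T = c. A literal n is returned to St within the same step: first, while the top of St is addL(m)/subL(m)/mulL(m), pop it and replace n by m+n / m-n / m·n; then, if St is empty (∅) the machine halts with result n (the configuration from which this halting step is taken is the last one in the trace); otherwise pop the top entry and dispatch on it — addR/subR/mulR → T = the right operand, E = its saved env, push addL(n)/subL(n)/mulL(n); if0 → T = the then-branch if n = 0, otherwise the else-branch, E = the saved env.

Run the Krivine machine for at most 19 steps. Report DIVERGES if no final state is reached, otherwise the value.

Answer: -16

Execution trace:
t=0: [T=((let u = -4 in u) * ((λw. ((λq. 4) 0)) 5)) | E=∅ | St=∅]
t=1: [T=(let u = -4 in u) | E=∅ | St=[mulR]]
t=2: [T=u | E={u↦thunk(-4, ∅)} | St=[mulR]]
t=3: [T=-4 | E=∅ | St=[mulR]]
t=4: [T=((λw. ((λq. 4) 0)) 5) | E=∅ | St=[mulL(-4)]]
t=5: [T=(λw. ((λq. 4) 0)) | E=∅ | St=[thunk :: mulL(-4)]]
t=6: [T=((λq. 4) 0) | E={w↦thunk(5, ∅)} | St=[mulL(-4)]]
t=7: [T=(λq. 4) | E={w↦thunk(5, ∅)} | St=[thunk :: mulL(-4)]]
t=8: [T=4 | E={q↦thunk(0, {w↦thunk(5, ∅)}), w↦thunk(5, ∅)} | St=[mulL(-4)]]
→ final value -16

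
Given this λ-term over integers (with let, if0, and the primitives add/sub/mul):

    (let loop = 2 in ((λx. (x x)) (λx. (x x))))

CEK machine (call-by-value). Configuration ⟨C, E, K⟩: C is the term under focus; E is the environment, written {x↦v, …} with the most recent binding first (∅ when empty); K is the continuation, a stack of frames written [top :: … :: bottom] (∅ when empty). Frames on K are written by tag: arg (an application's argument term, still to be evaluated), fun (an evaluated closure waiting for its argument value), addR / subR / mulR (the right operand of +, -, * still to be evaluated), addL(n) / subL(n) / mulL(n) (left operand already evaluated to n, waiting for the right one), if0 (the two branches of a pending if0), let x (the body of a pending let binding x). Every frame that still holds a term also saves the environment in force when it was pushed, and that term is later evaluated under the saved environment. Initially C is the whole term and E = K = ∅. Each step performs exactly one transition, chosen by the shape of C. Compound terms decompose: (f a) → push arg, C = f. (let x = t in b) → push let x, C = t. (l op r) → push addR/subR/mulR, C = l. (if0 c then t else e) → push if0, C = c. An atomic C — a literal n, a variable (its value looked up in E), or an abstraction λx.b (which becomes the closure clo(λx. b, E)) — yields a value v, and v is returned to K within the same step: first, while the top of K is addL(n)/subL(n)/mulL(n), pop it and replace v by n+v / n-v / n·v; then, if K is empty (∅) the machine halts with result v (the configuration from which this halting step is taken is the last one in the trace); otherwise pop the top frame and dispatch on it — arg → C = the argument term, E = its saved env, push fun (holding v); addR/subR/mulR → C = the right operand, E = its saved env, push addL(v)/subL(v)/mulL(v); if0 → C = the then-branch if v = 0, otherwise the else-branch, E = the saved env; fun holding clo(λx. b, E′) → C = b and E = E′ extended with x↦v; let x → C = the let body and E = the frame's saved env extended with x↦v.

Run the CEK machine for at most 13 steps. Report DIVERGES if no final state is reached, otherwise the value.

t=0: ⟨C=(let loop = 2 in ((λx. (x x)) (λx. (x x)))); E=∅; K=∅⟩
t=1: ⟨C=2; E=∅; K=[let loop]⟩
t=2: ⟨C=((λx. (x x)) (λx. (x x))); E={loop↦2}; K=∅⟩
t=3: ⟨C=(λx. (x x)); E={loop↦2}; K=[arg]⟩
t=4: ⟨C=(λx. (x x)); E={loop↦2}; K=[fun]⟩
t=5: ⟨C=(x x); E={x↦clo(λx. (x x), {loop↦2}), loop↦2}; K=∅⟩
t=6: ⟨C=x; E={x↦clo(λx. (x x), {loop↦2}), loop↦2}; K=[arg]⟩
t=7: ⟨C=x; E={x↦clo(λx. (x x), {loop↦2}), loop↦2}; K=[fun]⟩
… configuration repeats with period 3 (steps 5–7 recur indefinitely) …

Answer: DIVERGES (no final state within 13 steps)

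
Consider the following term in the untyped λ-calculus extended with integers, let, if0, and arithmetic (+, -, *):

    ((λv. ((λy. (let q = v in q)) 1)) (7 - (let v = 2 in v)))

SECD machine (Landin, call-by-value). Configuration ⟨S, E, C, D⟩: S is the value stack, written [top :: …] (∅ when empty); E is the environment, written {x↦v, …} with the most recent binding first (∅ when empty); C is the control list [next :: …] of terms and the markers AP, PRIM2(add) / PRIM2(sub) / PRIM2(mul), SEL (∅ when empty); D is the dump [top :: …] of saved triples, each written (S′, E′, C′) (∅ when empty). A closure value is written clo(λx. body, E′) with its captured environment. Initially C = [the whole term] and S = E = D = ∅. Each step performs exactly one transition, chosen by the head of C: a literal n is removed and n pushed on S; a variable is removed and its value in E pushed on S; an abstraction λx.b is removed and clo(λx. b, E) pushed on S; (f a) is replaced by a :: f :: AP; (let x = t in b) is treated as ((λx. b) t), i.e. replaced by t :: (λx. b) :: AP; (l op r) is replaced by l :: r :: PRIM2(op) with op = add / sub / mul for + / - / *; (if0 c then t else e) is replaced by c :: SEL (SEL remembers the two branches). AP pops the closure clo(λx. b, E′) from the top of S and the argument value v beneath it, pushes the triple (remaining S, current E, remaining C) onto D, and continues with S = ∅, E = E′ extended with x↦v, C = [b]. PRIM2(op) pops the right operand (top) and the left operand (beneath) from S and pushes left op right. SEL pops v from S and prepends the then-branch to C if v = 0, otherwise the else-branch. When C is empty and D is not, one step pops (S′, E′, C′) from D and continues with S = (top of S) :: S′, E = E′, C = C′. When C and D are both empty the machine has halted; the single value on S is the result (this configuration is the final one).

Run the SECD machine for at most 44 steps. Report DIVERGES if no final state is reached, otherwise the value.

Answer: 5

Derivation:
[0] [S=∅ | E=∅ | C=[((λv. ((λy. (let q = v in q)) 1)) (7 - (let v = 2 in v)))] | D=∅]
[1] [S=∅ | E=∅ | C=[(7 - (let v = 2 in v)) :: (λv. ((λy. (let q = v in q)) 1)) :: AP] | D=∅]
[2] [S=∅ | E=∅ | C=[7 :: (let v = 2 in v) :: PRIM2(sub) :: (λv. ((λy. (let q = v in q)) 1)) :: AP] | D=∅]
[3] [S=[7] | E=∅ | C=[(let v = 2 in v) :: PRIM2(sub) :: (λv. ((λy. (let q = v in q)) 1)) :: AP] | D=∅]
[4] [S=[7] | E=∅ | C=[2 :: (λv. v) :: AP :: PRIM2(sub) :: (λv. ((λy. (let q = v in q)) 1)) :: AP] | D=∅]
[5] [S=[2 :: 7] | E=∅ | C=[(λv. v) :: AP :: PRIM2(sub) :: (λv. ((λy. (let q = v in q)) 1)) :: AP] | D=∅]
[6] [S=[clo(λv. v, ∅) :: 2 :: 7] | E=∅ | C=[AP :: PRIM2(sub) :: (λv. ((λy. (let q = v in q)) 1)) :: AP] | D=∅]
[7] [S=∅ | E={v↦2} | C=[v] | D=[([7], ∅, [PRIM2(sub) :: (λv. ((λy. (let q = v in q)) 1)) :: AP])]]
[8] [S=[2] | E={v↦2} | C=∅ | D=[([7], ∅, [PRIM2(sub) :: (λv. ((λy. (let q = v in q)) 1)) :: AP])]]
[9] [S=[2 :: 7] | E=∅ | C=[PRIM2(sub) :: (λv. ((λy. (let q = v in q)) 1)) :: AP] | D=∅]
[10] [S=[5] | E=∅ | C=[(λv. ((λy. (let q = v in q)) 1)) :: AP] | D=∅]
[11] [S=[clo(λv. ((λy. (let q = v in q)) 1), ∅) :: 5] | E=∅ | C=[AP] | D=∅]
[12] [S=∅ | E={v↦5} | C=[((λy. (let q = v in q)) 1)] | D=[(∅, ∅, ∅)]]
[13] [S=∅ | E={v↦5} | C=[1 :: (λy. (let q = v in q)) :: AP] | D=[(∅, ∅, ∅)]]
[14] [S=[1] | E={v↦5} | C=[(λy. (let q = v in q)) :: AP] | D=[(∅, ∅, ∅)]]
[15] [S=[clo(λy. (let q = v in q), {v↦5}) :: 1] | E={v↦5} | C=[AP] | D=[(∅, ∅, ∅)]]
[16] [S=∅ | E={y↦1, v↦5} | C=[(let q = v in q)] | D=[(∅, {v↦5}, ∅) :: (∅, ∅, ∅)]]
[17] [S=∅ | E={y↦1, v↦5} | C=[v :: (λq. q) :: AP] | D=[(∅, {v↦5}, ∅) :: (∅, ∅, ∅)]]
[18] [S=[5] | E={y↦1, v↦5} | C=[(λq. q) :: AP] | D=[(∅, {v↦5}, ∅) :: (∅, ∅, ∅)]]
[19] [S=[clo(λq. q, {y↦1, v↦5}) :: 5] | E={y↦1, v↦5} | C=[AP] | D=[(∅, {v↦5}, ∅) :: (∅, ∅, ∅)]]
[20] [S=∅ | E={q↦5, y↦1, v↦5} | C=[q] | D=[(∅, {y↦1, v↦5}, ∅) :: (∅, {v↦5}, ∅) :: (∅, ∅, ∅)]]
[21] [S=[5] | E={q↦5, y↦1, v↦5} | C=∅ | D=[(∅, {y↦1, v↦5}, ∅) :: (∅, {v↦5}, ∅) :: (∅, ∅, ∅)]]
[22] [S=[5] | E={y↦1, v↦5} | C=∅ | D=[(∅, {v↦5}, ∅) :: (∅, ∅, ∅)]]
[23] [S=[5] | E={v↦5} | C=∅ | D=[(∅, ∅, ∅)]]
[24] [S=[5] | E=∅ | C=∅ | D=∅]
→ final value 5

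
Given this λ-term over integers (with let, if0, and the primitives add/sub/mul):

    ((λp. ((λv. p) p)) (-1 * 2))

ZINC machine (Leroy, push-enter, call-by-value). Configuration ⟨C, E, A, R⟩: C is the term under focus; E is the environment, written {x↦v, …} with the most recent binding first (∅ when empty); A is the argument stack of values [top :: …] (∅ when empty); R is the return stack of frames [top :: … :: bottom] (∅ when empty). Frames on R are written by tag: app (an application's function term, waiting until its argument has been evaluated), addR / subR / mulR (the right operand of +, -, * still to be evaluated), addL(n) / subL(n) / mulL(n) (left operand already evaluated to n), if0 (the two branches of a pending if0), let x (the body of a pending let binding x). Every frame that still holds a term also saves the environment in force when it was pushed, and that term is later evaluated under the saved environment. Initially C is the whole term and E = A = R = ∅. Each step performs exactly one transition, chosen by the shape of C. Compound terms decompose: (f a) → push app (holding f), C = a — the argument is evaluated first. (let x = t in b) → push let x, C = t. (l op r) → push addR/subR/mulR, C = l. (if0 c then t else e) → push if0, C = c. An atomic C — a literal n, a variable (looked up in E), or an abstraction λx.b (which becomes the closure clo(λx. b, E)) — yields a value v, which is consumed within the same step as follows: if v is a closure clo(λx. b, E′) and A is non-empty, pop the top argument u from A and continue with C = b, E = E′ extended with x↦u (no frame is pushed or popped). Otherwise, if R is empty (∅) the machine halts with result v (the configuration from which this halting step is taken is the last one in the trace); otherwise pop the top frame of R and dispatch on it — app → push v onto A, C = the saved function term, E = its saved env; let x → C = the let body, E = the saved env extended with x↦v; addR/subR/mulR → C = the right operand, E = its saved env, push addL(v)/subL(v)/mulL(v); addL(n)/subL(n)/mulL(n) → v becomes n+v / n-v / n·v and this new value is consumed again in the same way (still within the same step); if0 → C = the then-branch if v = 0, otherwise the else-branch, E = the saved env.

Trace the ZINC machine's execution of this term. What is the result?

Answer: -2

Derivation:
t=0: ⟨C=((λp. ((λv. p) p)) (-1 * 2)); E=∅; A=∅; R=∅⟩
t=1: ⟨C=(-1 * 2); E=∅; A=∅; R=[app]⟩
t=2: ⟨C=-1; E=∅; A=∅; R=[mulR :: app]⟩
t=3: ⟨C=2; E=∅; A=∅; R=[mulL(-1) :: app]⟩
t=4: ⟨C=(λp. ((λv. p) p)); E=∅; A=[-2]; R=∅⟩
t=5: ⟨C=((λv. p) p); E={p↦-2}; A=∅; R=∅⟩
t=6: ⟨C=p; E={p↦-2}; A=∅; R=[app]⟩
t=7: ⟨C=(λv. p); E={p↦-2}; A=[-2]; R=∅⟩
t=8: ⟨C=p; E={v↦-2, p↦-2}; A=∅; R=∅⟩
→ final value -2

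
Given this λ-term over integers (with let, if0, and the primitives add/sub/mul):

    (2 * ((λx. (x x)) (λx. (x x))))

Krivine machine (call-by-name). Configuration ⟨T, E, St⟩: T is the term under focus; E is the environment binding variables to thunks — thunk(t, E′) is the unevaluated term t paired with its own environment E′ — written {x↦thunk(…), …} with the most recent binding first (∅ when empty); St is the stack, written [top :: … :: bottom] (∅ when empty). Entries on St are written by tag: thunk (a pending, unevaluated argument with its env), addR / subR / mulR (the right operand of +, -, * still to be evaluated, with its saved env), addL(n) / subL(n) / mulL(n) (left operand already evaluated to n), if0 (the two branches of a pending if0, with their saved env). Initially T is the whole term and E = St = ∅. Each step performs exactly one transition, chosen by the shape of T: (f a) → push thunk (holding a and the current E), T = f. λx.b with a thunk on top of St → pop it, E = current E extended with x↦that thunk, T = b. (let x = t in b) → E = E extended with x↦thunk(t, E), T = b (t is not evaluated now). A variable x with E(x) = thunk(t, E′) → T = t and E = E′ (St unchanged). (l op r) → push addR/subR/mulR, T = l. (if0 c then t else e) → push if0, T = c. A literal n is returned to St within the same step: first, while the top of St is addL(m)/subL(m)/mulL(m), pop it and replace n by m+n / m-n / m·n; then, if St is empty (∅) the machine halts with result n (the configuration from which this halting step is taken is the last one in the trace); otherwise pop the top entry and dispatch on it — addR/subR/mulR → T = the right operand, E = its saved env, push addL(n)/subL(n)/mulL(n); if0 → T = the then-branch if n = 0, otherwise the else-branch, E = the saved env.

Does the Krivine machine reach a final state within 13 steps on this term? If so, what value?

Answer: DIVERGES (no final state within 13 steps)

Derivation:
0. [T=(2 * ((λx. (x x)) (λx. (x x)))) | E=∅ | St=∅]
1. [T=2 | E=∅ | St=[mulR]]
2. [T=((λx. (x x)) (λx. (x x))) | E=∅ | St=[mulL(2)]]
3. [T=(λx. (x x)) | E=∅ | St=[thunk :: mulL(2)]]
4. [T=(x x) | E={x↦thunk((λx. (x x)), ∅)} | St=[mulL(2)]]
5. [T=x | E={x↦thunk((λx. (x x)), ∅)} | St=[thunk :: mulL(2)]]
6. [T=(λx. (x x)) | E=∅ | St=[thunk :: mulL(2)]]
7. [T=(x x) | E={x↦thunk(x, {x↦thunk((λx. (x x)), ∅)})} | St=[mulL(2)]]
8. [T=x | E={x↦thunk(x, {x↦thunk((λx. (x x)), ∅)})} | St=[thunk :: mulL(2)]]
9. [T=x | E={x↦thunk((λx. (x x)), ∅)} | St=[thunk :: mulL(2)]]
10. [T=(λx. (x x)) | E=∅ | St=[thunk :: mulL(2)]]
11. [T=(x x) | E={x↦thunk(x, {x↦thunk(x, {x↦thunk((λx. (x x)), ∅)})})} | St=[mulL(2)]]
12. [T=x | E={x↦thunk(x, {x↦thunk(x, {x↦thunk((λx. (x x)), ∅)})})} | St=[thunk :: mulL(2)]]
13. [T=x | E={x↦thunk(x, {x↦thunk((λx. (x x)), ∅)})} | St=[thunk :: mulL(2)]]
→ 13 transitions taken and the configuration is still not final: no result within 13 steps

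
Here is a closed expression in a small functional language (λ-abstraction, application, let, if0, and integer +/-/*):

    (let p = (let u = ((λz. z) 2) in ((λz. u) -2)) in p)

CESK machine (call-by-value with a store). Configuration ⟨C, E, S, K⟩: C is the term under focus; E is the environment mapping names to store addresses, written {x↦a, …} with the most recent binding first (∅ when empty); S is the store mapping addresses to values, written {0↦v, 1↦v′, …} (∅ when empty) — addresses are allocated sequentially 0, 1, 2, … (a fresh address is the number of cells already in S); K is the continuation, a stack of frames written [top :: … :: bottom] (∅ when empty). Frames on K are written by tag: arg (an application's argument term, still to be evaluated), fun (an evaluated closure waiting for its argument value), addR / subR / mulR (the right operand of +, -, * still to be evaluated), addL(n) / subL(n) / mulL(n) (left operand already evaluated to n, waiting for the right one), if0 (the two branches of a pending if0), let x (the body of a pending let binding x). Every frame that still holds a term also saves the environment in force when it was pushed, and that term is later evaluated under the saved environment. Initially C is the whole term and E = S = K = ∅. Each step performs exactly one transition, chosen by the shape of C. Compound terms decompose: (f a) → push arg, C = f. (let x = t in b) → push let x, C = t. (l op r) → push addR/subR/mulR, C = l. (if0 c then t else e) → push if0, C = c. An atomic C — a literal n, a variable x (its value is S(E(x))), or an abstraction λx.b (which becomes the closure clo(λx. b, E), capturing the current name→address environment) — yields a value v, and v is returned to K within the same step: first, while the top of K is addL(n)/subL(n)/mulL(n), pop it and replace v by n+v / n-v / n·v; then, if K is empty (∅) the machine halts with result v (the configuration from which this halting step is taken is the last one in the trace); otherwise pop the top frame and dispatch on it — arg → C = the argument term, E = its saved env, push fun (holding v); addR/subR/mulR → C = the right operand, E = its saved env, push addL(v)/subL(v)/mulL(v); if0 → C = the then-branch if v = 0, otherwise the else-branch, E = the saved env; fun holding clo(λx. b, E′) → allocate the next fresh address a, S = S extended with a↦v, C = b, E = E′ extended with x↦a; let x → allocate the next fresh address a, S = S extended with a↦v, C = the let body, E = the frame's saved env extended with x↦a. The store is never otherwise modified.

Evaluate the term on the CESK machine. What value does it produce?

Answer: 2

Execution trace:
step 0: <C=(let p = (let u = ((λz. z) 2) in ((λz. u) -2)) in p), E=∅, S=∅, K=∅>
step 1: <C=(let u = ((λz. z) 2) in ((λz. u) -2)), E=∅, S=∅, K=[let p]>
step 2: <C=((λz. z) 2), E=∅, S=∅, K=[let u :: let p]>
step 3: <C=(λz. z), E=∅, S=∅, K=[arg :: let u :: let p]>
step 4: <C=2, E=∅, S=∅, K=[fun :: let u :: let p]>
step 5: <C=z, E={z↦0}, S={0↦2}, K=[let u :: let p]>
step 6: <C=((λz. u) -2), E={u↦1}, S={0↦2, 1↦2}, K=[let p]>
step 7: <C=(λz. u), E={u↦1}, S={0↦2, 1↦2}, K=[arg :: let p]>
step 8: <C=-2, E={u↦1}, S={0↦2, 1↦2}, K=[fun :: let p]>
step 9: <C=u, E={z↦2, u↦1}, S={0↦2, 1↦2, 2↦-2}, K=[let p]>
step 10: <C=p, E={p↦3}, S={0↦2, 1↦2, 2↦-2, 3↦2}, K=∅>
→ final value 2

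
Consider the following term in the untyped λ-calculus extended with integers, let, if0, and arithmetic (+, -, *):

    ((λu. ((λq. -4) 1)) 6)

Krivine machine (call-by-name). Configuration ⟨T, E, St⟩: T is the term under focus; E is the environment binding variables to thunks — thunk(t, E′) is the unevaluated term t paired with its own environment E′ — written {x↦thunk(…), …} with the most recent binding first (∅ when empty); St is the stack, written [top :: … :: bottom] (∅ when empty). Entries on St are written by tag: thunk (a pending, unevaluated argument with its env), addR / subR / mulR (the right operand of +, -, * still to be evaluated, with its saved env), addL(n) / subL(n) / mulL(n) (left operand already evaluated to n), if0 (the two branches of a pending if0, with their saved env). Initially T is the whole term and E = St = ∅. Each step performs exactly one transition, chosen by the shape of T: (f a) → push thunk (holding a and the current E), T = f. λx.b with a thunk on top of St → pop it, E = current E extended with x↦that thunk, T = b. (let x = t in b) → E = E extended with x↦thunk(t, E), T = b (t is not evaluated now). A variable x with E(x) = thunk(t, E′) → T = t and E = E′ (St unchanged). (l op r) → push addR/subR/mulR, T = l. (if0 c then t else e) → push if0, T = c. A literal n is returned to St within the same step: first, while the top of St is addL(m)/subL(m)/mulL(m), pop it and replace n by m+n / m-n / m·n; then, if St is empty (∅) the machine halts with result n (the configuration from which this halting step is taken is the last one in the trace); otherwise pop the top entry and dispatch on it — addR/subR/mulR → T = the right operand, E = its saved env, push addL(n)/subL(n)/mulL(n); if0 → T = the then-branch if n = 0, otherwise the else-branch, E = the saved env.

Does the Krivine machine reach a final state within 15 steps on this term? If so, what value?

[0] ⟨T=((λu. ((λq. -4) 1)) 6); E=∅; St=∅⟩
[1] ⟨T=(λu. ((λq. -4) 1)); E=∅; St=[thunk]⟩
[2] ⟨T=((λq. -4) 1); E={u↦thunk(6, ∅)}; St=∅⟩
[3] ⟨T=(λq. -4); E={u↦thunk(6, ∅)}; St=[thunk]⟩
[4] ⟨T=-4; E={q↦thunk(1, {u↦thunk(6, ∅)}), u↦thunk(6, ∅)}; St=∅⟩
→ final value -4

Answer: -4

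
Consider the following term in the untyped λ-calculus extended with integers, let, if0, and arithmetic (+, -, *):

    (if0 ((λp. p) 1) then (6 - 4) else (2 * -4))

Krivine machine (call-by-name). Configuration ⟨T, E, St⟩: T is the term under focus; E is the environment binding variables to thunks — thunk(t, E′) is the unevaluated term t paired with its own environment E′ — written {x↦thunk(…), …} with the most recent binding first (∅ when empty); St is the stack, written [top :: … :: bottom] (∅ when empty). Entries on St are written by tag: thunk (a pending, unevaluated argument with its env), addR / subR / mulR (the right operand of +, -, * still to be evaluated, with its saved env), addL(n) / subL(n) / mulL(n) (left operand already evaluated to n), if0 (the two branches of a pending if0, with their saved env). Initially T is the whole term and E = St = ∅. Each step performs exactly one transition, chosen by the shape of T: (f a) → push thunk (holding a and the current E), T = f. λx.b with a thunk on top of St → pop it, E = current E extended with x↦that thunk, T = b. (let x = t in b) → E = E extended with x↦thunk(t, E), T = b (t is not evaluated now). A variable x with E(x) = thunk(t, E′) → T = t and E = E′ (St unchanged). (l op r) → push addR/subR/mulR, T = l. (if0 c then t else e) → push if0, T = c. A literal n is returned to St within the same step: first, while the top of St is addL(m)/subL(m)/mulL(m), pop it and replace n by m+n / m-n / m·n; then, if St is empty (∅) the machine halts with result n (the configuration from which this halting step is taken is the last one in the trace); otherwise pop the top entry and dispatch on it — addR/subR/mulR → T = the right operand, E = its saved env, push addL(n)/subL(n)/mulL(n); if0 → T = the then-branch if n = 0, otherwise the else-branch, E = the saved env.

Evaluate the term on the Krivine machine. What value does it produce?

step 0: [T=(if0 ((λp. p) 1) then (6 - 4) else (2 * -4)) | E=∅ | St=∅]
step 1: [T=((λp. p) 1) | E=∅ | St=[if0]]
step 2: [T=(λp. p) | E=∅ | St=[thunk :: if0]]
step 3: [T=p | E={p↦thunk(1, ∅)} | St=[if0]]
step 4: [T=1 | E=∅ | St=[if0]]
step 5: [T=(2 * -4) | E=∅ | St=∅]
step 6: [T=2 | E=∅ | St=[mulR]]
step 7: [T=-4 | E=∅ | St=[mulL(2)]]
→ final value -8

Answer: -8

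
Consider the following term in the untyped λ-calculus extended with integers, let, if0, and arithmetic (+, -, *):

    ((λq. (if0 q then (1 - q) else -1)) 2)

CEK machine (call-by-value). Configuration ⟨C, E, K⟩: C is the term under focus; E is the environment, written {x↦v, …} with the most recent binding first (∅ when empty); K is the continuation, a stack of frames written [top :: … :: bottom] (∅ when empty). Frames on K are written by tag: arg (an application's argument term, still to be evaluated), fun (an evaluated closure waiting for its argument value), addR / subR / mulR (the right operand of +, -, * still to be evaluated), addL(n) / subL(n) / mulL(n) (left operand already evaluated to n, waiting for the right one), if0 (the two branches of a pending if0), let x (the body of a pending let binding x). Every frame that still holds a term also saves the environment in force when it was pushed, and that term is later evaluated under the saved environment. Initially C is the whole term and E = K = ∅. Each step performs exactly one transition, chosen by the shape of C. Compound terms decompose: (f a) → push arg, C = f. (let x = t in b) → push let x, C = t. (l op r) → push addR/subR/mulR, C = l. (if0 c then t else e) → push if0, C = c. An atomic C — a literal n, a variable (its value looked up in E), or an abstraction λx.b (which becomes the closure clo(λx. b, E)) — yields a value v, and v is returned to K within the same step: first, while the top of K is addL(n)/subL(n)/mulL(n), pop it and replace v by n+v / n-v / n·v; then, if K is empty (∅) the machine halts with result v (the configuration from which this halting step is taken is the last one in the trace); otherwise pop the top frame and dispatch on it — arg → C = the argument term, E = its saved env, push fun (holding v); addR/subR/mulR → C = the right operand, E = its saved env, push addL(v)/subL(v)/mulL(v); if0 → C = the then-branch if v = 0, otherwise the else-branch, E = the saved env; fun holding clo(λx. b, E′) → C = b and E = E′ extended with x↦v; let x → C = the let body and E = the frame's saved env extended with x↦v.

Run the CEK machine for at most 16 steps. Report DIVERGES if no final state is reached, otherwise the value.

Answer: -1

Machine steps:
0. <C=((λq. (if0 q then (1 - q) else -1)) 2), E=∅, K=∅>
1. <C=(λq. (if0 q then (1 - q) else -1)), E=∅, K=[arg]>
2. <C=2, E=∅, K=[fun]>
3. <C=(if0 q then (1 - q) else -1), E={q↦2}, K=∅>
4. <C=q, E={q↦2}, K=[if0]>
5. <C=-1, E={q↦2}, K=∅>
→ final value -1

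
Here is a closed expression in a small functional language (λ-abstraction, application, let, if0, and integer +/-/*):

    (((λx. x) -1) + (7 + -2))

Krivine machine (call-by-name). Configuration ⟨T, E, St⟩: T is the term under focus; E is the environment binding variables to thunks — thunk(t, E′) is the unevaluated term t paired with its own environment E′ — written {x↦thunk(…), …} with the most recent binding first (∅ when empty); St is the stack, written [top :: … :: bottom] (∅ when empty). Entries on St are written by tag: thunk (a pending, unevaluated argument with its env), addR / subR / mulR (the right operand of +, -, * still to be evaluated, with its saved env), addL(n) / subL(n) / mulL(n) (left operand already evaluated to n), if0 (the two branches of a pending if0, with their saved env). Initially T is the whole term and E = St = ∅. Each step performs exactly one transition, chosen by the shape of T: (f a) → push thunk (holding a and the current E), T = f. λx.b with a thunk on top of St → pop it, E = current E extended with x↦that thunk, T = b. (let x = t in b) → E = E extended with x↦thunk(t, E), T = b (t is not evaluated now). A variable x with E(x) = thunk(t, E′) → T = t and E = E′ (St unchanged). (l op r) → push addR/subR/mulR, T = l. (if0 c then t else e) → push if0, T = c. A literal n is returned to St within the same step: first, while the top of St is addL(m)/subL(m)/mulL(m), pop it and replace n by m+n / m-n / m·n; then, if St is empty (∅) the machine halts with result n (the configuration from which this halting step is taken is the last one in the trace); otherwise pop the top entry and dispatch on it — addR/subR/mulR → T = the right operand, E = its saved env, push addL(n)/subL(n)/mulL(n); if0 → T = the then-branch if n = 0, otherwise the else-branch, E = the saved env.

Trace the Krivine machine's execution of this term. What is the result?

t=0: ⟨T=(((λx. x) -1) + (7 + -2)); E=∅; St=∅⟩
t=1: ⟨T=((λx. x) -1); E=∅; St=[addR]⟩
t=2: ⟨T=(λx. x); E=∅; St=[thunk :: addR]⟩
t=3: ⟨T=x; E={x↦thunk(-1, ∅)}; St=[addR]⟩
t=4: ⟨T=-1; E=∅; St=[addR]⟩
t=5: ⟨T=(7 + -2); E=∅; St=[addL(-1)]⟩
t=6: ⟨T=7; E=∅; St=[addR :: addL(-1)]⟩
t=7: ⟨T=-2; E=∅; St=[addL(7) :: addL(-1)]⟩
→ final value 4

Answer: 4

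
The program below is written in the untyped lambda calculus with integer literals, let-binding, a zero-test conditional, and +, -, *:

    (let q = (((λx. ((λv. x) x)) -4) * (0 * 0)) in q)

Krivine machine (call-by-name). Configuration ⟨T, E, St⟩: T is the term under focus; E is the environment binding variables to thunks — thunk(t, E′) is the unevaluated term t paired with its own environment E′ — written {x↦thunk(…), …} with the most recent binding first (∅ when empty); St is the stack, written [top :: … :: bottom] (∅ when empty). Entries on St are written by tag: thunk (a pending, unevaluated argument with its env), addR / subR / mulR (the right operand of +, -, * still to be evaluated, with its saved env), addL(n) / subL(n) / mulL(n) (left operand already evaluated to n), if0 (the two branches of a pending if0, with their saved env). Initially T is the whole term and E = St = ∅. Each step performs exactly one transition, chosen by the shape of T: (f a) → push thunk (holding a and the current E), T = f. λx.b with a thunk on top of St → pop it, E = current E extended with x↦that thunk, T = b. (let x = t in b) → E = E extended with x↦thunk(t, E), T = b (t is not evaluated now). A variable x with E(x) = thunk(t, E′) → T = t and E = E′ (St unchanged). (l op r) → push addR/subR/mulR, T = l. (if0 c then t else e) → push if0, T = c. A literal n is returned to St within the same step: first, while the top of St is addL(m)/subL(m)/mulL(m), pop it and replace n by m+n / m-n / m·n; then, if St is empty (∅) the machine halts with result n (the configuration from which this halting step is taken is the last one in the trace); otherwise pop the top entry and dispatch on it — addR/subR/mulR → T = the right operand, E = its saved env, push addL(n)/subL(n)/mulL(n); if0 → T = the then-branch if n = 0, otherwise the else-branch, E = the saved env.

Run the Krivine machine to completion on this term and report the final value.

Answer: 0

Execution trace:
t=0: [T=(let q = (((λx. ((λv. x) x)) -4) * (0 * 0)) in q) | E=∅ | St=∅]
t=1: [T=q | E={q↦thunk((((λx. ((λv. x) x)) -4) * (0 * 0)), ∅)} | St=∅]
t=2: [T=(((λx. ((λv. x) x)) -4) * (0 * 0)) | E=∅ | St=∅]
t=3: [T=((λx. ((λv. x) x)) -4) | E=∅ | St=[mulR]]
t=4: [T=(λx. ((λv. x) x)) | E=∅ | St=[thunk :: mulR]]
t=5: [T=((λv. x) x) | E={x↦thunk(-4, ∅)} | St=[mulR]]
t=6: [T=(λv. x) | E={x↦thunk(-4, ∅)} | St=[thunk :: mulR]]
t=7: [T=x | E={v↦thunk(x, {x↦thunk(-4, ∅)}), x↦thunk(-4, ∅)} | St=[mulR]]
t=8: [T=-4 | E=∅ | St=[mulR]]
t=9: [T=(0 * 0) | E=∅ | St=[mulL(-4)]]
t=10: [T=0 | E=∅ | St=[mulR :: mulL(-4)]]
t=11: [T=0 | E=∅ | St=[mulL(0) :: mulL(-4)]]
→ final value 0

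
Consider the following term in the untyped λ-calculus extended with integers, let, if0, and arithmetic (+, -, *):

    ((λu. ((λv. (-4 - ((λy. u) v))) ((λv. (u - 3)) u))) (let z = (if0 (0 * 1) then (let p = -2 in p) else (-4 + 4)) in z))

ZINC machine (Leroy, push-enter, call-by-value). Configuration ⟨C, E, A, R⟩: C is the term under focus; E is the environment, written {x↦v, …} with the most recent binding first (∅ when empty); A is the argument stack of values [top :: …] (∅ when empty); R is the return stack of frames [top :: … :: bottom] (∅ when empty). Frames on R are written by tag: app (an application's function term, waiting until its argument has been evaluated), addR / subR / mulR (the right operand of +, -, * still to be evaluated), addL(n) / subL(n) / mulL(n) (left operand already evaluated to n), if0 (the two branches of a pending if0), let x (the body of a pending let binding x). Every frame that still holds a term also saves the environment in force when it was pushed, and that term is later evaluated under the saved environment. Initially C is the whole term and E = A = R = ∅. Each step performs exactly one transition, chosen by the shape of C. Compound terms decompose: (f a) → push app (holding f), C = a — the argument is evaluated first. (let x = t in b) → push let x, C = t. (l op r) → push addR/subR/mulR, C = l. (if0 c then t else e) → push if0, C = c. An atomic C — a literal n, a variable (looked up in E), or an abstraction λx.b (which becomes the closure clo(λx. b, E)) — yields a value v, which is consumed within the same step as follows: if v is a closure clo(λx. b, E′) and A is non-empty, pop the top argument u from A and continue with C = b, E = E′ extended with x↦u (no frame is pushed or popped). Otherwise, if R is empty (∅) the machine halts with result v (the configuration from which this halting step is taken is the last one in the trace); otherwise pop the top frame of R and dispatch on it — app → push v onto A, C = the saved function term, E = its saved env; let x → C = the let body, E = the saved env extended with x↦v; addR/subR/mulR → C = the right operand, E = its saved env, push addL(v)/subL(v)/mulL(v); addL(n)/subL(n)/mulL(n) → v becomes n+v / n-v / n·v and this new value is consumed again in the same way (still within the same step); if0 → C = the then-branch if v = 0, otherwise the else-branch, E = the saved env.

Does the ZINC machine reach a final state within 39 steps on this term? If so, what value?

t=0: <C=((λu. ((λv. (-4 - ((λy. u) v))) ((λv. (u - 3)) u))) (let z = (if0 (0 * 1) then (let p = -2 in p) else (-4 + 4)) in z)), E=∅, A=∅, R=∅>
t=1: <C=(let z = (if0 (0 * 1) then (let p = -2 in p) else (-4 + 4)) in z), E=∅, A=∅, R=[app]>
t=2: <C=(if0 (0 * 1) then (let p = -2 in p) else (-4 + 4)), E=∅, A=∅, R=[let z :: app]>
t=3: <C=(0 * 1), E=∅, A=∅, R=[if0 :: let z :: app]>
t=4: <C=0, E=∅, A=∅, R=[mulR :: if0 :: let z :: app]>
t=5: <C=1, E=∅, A=∅, R=[mulL(0) :: if0 :: let z :: app]>
t=6: <C=(let p = -2 in p), E=∅, A=∅, R=[let z :: app]>
t=7: <C=-2, E=∅, A=∅, R=[let p :: let z :: app]>
t=8: <C=p, E={p↦-2}, A=∅, R=[let z :: app]>
t=9: <C=z, E={z↦-2}, A=∅, R=[app]>
t=10: <C=(λu. ((λv. (-4 - ((λy. u) v))) ((λv. (u - 3)) u))), E=∅, A=[-2], R=∅>
t=11: <C=((λv. (-4 - ((λy. u) v))) ((λv. (u - 3)) u)), E={u↦-2}, A=∅, R=∅>
t=12: <C=((λv. (u - 3)) u), E={u↦-2}, A=∅, R=[app]>
t=13: <C=u, E={u↦-2}, A=∅, R=[app :: app]>
t=14: <C=(λv. (u - 3)), E={u↦-2}, A=[-2], R=[app]>
t=15: <C=(u - 3), E={v↦-2, u↦-2}, A=∅, R=[app]>
t=16: <C=u, E={v↦-2, u↦-2}, A=∅, R=[subR :: app]>
t=17: <C=3, E={v↦-2, u↦-2}, A=∅, R=[subL(-2) :: app]>
t=18: <C=(λv. (-4 - ((λy. u) v))), E={u↦-2}, A=[-5], R=∅>
t=19: <C=(-4 - ((λy. u) v)), E={v↦-5, u↦-2}, A=∅, R=∅>
t=20: <C=-4, E={v↦-5, u↦-2}, A=∅, R=[subR]>
t=21: <C=((λy. u) v), E={v↦-5, u↦-2}, A=∅, R=[subL(-4)]>
t=22: <C=v, E={v↦-5, u↦-2}, A=∅, R=[app :: subL(-4)]>
t=23: <C=(λy. u), E={v↦-5, u↦-2}, A=[-5], R=[subL(-4)]>
t=24: <C=u, E={y↦-5, v↦-5, u↦-2}, A=∅, R=[subL(-4)]>
→ final value -2

Answer: -2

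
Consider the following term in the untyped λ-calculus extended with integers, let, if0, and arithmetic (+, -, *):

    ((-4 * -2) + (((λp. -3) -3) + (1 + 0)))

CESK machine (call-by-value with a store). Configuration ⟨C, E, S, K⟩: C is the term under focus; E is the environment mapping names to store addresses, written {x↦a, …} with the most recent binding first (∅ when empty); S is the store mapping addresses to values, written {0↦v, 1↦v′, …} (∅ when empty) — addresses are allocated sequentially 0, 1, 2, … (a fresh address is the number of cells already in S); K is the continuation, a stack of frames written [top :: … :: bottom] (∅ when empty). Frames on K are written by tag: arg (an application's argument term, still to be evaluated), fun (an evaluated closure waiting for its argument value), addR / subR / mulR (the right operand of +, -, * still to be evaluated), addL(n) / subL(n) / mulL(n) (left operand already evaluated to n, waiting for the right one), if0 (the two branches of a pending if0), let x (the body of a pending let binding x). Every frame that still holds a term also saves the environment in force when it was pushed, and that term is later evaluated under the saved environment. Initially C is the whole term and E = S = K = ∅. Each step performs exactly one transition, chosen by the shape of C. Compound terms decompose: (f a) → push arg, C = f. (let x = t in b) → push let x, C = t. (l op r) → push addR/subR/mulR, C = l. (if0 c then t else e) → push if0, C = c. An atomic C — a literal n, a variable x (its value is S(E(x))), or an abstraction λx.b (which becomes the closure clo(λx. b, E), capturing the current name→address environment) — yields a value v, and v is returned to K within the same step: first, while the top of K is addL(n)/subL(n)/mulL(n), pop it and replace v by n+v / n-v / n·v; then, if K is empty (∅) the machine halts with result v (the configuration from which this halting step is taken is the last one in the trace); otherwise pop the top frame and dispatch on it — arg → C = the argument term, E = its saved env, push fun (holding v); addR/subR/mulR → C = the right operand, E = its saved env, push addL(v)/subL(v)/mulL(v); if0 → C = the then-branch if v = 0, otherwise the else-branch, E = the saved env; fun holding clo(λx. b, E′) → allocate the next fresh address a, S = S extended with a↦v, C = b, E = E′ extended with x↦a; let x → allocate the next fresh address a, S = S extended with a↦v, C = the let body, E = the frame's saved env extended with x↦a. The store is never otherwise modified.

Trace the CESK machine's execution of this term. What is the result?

Answer: 6

Derivation:
step 0: [C=((-4 * -2) + (((λp. -3) -3) + (1 + 0))) | E=∅ | S=∅ | K=∅]
step 1: [C=(-4 * -2) | E=∅ | S=∅ | K=[addR]]
step 2: [C=-4 | E=∅ | S=∅ | K=[mulR :: addR]]
step 3: [C=-2 | E=∅ | S=∅ | K=[mulL(-4) :: addR]]
step 4: [C=(((λp. -3) -3) + (1 + 0)) | E=∅ | S=∅ | K=[addL(8)]]
step 5: [C=((λp. -3) -3) | E=∅ | S=∅ | K=[addR :: addL(8)]]
step 6: [C=(λp. -3) | E=∅ | S=∅ | K=[arg :: addR :: addL(8)]]
step 7: [C=-3 | E=∅ | S=∅ | K=[fun :: addR :: addL(8)]]
step 8: [C=-3 | E={p↦0} | S={0↦-3} | K=[addR :: addL(8)]]
step 9: [C=(1 + 0) | E=∅ | S={0↦-3} | K=[addL(-3) :: addL(8)]]
step 10: [C=1 | E=∅ | S={0↦-3} | K=[addR :: addL(-3) :: addL(8)]]
step 11: [C=0 | E=∅ | S={0↦-3} | K=[addL(1) :: addL(-3) :: addL(8)]]
→ final value 6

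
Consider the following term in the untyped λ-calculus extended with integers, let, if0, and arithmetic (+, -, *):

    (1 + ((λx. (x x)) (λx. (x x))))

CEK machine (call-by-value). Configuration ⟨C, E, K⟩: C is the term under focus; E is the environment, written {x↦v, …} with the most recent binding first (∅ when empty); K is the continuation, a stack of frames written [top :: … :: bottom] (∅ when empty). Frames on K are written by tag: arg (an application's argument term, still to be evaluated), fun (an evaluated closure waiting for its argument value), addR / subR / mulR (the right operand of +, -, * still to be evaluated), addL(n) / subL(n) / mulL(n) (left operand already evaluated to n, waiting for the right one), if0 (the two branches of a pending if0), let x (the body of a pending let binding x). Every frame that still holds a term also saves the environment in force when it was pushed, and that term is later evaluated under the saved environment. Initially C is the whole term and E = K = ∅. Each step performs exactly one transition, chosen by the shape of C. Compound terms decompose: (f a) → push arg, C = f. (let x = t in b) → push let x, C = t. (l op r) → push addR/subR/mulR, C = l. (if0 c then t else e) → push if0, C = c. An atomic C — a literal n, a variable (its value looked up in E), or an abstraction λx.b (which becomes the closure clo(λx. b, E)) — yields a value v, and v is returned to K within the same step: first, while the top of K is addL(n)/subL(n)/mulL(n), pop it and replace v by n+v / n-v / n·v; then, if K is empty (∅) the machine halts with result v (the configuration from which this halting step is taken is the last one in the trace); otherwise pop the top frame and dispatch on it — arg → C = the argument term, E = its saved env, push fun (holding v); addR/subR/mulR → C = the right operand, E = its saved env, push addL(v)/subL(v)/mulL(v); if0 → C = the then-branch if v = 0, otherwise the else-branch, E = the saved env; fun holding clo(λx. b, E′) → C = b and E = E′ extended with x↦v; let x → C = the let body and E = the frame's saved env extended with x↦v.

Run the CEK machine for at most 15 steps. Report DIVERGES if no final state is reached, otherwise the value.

step 0: [C=(1 + ((λx. (x x)) (λx. (x x)))) | E=∅ | K=∅]
step 1: [C=1 | E=∅ | K=[addR]]
step 2: [C=((λx. (x x)) (λx. (x x))) | E=∅ | K=[addL(1)]]
step 3: [C=(λx. (x x)) | E=∅ | K=[arg :: addL(1)]]
step 4: [C=(λx. (x x)) | E=∅ | K=[fun :: addL(1)]]
step 5: [C=(x x) | E={x↦clo(λx. (x x), ∅)} | K=[addL(1)]]
step 6: [C=x | E={x↦clo(λx. (x x), ∅)} | K=[arg :: addL(1)]]
step 7: [C=x | E={x↦clo(λx. (x x), ∅)} | K=[fun :: addL(1)]]
… configuration repeats with period 3 (steps 5–7 recur indefinitely) …

Answer: DIVERGES (no final state within 15 steps)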